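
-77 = -77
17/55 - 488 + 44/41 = -1097323/2255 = -486.62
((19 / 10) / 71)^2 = 361 / 504100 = 0.00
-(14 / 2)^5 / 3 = -16807 / 3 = -5602.33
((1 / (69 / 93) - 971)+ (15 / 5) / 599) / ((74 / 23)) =-13358829 / 44326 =-301.38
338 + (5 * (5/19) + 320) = 12527/19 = 659.32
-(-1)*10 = 10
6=6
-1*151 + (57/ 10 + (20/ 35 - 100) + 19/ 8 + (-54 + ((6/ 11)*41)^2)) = 6904021/ 33880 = 203.78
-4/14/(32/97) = -97/112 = -0.87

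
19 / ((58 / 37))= 703 / 58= 12.12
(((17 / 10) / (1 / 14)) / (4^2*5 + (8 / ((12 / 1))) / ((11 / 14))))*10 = 3927 / 1334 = 2.94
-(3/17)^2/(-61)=9/17629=0.00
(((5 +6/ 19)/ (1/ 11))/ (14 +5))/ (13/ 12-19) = -13332/ 77615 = -0.17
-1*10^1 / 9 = -1.11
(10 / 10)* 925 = 925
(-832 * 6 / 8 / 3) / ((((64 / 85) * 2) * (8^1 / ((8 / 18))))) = -1105 / 144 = -7.67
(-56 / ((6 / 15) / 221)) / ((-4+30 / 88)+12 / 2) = -1361360 / 103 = -13217.09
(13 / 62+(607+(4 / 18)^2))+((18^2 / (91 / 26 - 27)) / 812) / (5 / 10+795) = 46292940915677 / 76232609082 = 607.26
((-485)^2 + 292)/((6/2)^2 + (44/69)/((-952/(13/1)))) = 3867660174/147655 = 26193.90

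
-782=-782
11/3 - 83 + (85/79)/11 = -206567/2607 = -79.24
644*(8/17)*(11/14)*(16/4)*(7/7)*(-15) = -242880/17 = -14287.06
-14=-14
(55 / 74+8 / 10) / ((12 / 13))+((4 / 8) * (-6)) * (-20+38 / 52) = 3433159 / 57720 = 59.48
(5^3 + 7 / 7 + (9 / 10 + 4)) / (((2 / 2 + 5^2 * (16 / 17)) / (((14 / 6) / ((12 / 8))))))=155771 / 18765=8.30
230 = 230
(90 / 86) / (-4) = -45 / 172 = -0.26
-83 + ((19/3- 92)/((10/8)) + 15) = -2048/15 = -136.53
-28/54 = -14/27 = -0.52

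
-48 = -48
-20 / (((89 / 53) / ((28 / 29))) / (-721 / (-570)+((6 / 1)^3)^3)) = -17049045124888 / 147117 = -115887661.69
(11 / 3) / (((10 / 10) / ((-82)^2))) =73964 / 3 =24654.67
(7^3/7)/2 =24.50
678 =678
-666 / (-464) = 333 / 232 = 1.44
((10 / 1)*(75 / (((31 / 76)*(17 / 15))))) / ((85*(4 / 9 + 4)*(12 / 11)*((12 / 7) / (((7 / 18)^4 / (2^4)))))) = 0.00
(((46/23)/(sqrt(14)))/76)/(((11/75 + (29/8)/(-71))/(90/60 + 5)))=69225 * sqrt(14)/541709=0.48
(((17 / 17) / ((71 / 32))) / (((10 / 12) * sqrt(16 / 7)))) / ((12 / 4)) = 16 * sqrt(7) / 355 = 0.12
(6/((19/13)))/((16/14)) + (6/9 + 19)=23.26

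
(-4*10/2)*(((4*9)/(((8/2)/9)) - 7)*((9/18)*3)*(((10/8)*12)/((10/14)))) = -46620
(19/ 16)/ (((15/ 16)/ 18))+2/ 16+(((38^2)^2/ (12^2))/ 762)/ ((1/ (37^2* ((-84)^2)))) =2797460509697/ 15240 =183560400.90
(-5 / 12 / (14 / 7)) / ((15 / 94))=-47 / 36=-1.31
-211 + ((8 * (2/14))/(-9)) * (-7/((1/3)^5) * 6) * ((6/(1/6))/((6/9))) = 69773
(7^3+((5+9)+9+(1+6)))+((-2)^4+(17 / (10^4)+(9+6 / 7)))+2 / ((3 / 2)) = 84040357 / 210000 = 400.19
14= 14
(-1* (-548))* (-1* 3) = -1644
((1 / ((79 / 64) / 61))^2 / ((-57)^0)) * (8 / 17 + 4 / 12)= 624889856 / 318291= 1963.27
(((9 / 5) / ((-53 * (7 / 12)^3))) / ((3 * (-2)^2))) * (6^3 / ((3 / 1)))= -93312 / 90895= -1.03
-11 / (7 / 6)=-66 / 7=-9.43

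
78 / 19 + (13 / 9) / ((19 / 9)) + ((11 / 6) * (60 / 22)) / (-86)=7731 / 1634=4.73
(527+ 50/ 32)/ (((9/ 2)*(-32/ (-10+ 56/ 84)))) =19733/ 576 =34.26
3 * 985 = 2955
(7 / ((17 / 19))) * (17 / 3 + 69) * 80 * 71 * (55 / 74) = 4653510400 / 1887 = 2466089.24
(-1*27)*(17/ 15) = -153/ 5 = -30.60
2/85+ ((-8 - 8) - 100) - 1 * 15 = -130.98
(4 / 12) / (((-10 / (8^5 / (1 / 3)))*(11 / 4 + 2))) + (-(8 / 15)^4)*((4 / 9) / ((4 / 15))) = -398209024 / 577125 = -689.99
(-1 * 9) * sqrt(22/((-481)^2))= -0.09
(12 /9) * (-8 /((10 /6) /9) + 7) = -724 /15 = -48.27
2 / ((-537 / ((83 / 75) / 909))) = -166 / 36609975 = -0.00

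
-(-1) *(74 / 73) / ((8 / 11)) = 407 / 292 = 1.39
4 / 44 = 0.09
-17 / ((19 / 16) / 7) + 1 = -1885 / 19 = -99.21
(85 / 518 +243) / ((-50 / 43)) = -5416237 / 25900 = -209.12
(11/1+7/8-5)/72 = 55/576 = 0.10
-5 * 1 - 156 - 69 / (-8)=-1219 / 8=-152.38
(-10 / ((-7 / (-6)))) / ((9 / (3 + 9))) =-80 / 7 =-11.43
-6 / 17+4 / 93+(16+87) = 162353 / 1581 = 102.69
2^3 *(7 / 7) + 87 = 95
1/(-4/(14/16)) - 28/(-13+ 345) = -805/2656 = -0.30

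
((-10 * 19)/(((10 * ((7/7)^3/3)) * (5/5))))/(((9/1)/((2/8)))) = -19/12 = -1.58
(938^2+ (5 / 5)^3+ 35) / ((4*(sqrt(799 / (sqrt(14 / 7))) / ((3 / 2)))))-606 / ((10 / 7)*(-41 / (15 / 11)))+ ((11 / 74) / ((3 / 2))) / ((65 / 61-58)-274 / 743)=1834126136426 / 130016076333+ 329955*2^(1 / 4)*sqrt(799) / 799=13895.68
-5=-5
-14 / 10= -7 / 5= -1.40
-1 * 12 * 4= -48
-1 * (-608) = 608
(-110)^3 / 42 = -665500 / 21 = -31690.48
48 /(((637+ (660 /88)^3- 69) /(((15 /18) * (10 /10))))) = 0.04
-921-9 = -930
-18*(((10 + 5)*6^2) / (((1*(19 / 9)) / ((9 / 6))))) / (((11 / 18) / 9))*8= -170061120 / 209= -813689.57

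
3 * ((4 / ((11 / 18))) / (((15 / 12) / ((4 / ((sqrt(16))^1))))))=864 / 55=15.71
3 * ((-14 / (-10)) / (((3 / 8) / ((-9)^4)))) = 367416 / 5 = 73483.20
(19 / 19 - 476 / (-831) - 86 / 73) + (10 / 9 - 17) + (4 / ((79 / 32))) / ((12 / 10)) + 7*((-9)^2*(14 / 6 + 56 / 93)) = 1650.28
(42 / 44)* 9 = 189 / 22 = 8.59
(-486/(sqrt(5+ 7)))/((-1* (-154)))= -81* sqrt(3)/154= -0.91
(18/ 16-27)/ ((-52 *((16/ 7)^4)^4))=6879216627907407/ 7673845534663173472256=0.00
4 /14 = 2 /7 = 0.29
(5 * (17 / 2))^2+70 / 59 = 426555 / 236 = 1807.44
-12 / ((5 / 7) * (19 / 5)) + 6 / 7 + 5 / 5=-341 / 133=-2.56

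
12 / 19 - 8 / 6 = -40 / 57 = -0.70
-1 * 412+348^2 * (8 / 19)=961004 / 19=50579.16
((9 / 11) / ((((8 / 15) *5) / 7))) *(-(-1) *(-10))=-945 / 44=-21.48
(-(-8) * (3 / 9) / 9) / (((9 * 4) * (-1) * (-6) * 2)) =1 / 1458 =0.00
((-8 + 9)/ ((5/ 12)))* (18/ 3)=72/ 5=14.40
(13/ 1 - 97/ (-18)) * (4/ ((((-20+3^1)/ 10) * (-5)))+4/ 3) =15226/ 459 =33.17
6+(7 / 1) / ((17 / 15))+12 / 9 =689 / 51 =13.51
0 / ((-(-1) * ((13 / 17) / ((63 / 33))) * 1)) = 0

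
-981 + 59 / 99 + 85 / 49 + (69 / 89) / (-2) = -845394169 / 863478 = -979.06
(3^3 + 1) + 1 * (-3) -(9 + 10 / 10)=15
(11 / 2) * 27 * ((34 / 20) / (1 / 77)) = 388773 / 20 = 19438.65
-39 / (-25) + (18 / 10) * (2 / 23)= 1.72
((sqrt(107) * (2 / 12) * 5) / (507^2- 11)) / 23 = 5 * sqrt(107) / 35471244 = 0.00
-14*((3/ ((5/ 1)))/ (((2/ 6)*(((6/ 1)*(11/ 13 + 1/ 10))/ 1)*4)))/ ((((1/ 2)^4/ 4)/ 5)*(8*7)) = -260/ 41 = -6.34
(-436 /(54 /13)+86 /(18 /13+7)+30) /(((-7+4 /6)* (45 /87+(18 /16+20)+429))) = 44179760 /1948688811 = 0.02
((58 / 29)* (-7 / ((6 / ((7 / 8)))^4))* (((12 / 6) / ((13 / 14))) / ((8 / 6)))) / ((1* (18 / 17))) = -2000033 / 207028224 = -0.01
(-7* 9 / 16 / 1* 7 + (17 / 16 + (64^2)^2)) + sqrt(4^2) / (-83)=16777189.45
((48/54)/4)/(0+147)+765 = 1012097/1323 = 765.00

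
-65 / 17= -3.82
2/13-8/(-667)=1438/8671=0.17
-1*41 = -41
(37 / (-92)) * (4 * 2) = -74 / 23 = -3.22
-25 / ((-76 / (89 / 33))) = 2225 / 2508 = 0.89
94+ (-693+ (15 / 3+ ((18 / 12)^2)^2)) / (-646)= 982511 / 10336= 95.06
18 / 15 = 6 / 5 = 1.20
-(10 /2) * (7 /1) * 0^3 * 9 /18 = 0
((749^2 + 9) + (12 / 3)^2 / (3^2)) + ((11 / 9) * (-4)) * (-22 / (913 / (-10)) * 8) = 139689586 / 249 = 561002.35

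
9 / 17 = 0.53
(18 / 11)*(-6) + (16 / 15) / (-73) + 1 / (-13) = -9.91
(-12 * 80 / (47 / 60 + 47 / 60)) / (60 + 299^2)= -0.01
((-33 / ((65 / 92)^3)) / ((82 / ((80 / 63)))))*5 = -68524544 / 9458085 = -7.25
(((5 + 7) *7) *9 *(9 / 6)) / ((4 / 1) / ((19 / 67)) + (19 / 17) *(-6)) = 183141 / 1195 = 153.26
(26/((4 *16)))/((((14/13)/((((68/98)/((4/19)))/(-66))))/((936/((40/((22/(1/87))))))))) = -843.72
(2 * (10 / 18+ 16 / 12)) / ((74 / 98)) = 1666 / 333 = 5.00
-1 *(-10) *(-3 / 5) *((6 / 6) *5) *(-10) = 300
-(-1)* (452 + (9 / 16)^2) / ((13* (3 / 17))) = 1968481 / 9984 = 197.16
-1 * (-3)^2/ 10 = -9/ 10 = -0.90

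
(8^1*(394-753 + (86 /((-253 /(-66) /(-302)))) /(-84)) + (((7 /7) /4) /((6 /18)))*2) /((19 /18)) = -6448725 /3059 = -2108.12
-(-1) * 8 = 8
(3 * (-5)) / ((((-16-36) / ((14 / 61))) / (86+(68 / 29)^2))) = 4039875 / 666913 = 6.06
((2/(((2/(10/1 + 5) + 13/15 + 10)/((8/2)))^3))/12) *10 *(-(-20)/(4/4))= 6400/3993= 1.60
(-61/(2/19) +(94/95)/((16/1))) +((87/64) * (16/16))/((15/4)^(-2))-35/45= -491254031/875520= -561.10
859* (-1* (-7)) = 6013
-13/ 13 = -1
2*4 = 8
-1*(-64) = 64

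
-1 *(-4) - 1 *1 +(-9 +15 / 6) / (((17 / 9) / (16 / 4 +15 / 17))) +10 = -2197 / 578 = -3.80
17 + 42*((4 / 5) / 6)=113 / 5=22.60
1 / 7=0.14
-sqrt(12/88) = -sqrt(66)/22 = -0.37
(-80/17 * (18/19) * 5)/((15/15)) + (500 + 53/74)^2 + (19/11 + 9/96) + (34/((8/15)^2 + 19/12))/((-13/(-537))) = 855279836855124199/3401415603872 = 251448.20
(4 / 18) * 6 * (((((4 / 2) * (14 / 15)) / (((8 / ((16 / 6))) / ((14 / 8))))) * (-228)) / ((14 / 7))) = -7448 / 45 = -165.51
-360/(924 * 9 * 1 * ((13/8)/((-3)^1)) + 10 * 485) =-720/691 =-1.04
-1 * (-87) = 87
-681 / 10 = -68.10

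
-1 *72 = -72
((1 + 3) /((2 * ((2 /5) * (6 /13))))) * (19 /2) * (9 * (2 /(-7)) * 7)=-3705 /2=-1852.50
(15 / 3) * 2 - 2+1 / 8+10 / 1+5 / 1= 185 / 8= 23.12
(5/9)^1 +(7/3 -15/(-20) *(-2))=25/18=1.39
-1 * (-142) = 142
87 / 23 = 3.78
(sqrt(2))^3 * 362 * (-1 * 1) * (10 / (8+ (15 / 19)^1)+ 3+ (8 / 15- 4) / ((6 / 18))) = 3785796 * sqrt(2) / 835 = 6411.89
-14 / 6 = -7 / 3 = -2.33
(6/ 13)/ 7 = 6/ 91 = 0.07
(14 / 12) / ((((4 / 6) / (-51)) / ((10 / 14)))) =-255 / 4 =-63.75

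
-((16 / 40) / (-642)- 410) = 658051 / 1605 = 410.00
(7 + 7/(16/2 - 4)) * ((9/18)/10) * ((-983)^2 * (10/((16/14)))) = 236740805/64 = 3699075.08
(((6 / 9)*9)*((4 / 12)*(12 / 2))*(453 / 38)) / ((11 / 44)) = 10872 / 19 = 572.21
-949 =-949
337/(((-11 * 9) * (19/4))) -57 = -108565/1881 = -57.72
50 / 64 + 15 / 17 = 905 / 544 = 1.66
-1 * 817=-817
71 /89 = 0.80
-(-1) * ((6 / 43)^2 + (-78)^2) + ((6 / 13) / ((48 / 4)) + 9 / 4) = 585186335 / 96148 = 6086.31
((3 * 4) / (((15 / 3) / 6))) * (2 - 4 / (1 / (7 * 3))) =-1180.80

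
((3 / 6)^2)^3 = 1 / 64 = 0.02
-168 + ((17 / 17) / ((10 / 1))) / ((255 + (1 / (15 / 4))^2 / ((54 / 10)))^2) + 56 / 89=-2860075031534747 / 17088257260018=-167.37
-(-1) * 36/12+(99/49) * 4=543/49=11.08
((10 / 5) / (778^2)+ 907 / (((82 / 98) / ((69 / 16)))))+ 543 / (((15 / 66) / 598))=711451613030483 / 496332880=1433416.24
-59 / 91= -0.65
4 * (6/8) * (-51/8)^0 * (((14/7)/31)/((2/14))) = 42/31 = 1.35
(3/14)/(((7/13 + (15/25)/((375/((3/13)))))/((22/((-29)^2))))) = 24375/2343026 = 0.01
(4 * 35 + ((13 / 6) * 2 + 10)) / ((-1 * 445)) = -463 / 1335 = -0.35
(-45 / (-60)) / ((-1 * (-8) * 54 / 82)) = 41 / 288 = 0.14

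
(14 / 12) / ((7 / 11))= 11 / 6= 1.83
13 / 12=1.08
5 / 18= 0.28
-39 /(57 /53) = -689 /19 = -36.26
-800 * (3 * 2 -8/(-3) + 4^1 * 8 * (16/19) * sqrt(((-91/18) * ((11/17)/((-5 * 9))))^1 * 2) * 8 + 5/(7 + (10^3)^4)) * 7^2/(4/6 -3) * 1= 145600000001103200/1000000000007 + 4587520 * sqrt(85085)/969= 1526558.72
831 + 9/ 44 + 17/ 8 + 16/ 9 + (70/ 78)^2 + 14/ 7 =837.91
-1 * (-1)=1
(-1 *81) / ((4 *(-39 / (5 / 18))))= 0.14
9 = 9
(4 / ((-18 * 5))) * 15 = -2 / 3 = -0.67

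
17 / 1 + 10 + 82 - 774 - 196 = -861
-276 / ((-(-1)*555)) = -92 / 185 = -0.50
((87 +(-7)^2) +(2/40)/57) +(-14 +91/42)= 141551/1140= 124.17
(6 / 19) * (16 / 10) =48 / 95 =0.51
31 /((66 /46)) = 713 /33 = 21.61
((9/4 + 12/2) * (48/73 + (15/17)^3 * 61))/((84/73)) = 167911689/550256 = 305.15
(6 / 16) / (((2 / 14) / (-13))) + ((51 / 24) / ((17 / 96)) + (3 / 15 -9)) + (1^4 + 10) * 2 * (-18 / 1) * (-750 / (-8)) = -1486237 / 40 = -37155.92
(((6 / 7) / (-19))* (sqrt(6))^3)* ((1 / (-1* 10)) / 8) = 0.01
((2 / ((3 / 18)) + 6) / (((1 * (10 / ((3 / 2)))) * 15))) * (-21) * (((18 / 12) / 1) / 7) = -81 / 100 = -0.81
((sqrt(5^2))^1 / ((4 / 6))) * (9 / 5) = 27 / 2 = 13.50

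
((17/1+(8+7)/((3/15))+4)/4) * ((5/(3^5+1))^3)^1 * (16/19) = 750/4312639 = 0.00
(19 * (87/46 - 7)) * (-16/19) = 1880/23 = 81.74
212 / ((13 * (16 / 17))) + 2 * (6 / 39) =917 / 52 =17.63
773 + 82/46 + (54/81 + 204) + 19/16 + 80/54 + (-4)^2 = 9917303/9936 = 998.12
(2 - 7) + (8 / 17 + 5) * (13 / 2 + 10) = 2899 / 34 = 85.26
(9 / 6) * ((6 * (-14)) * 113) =-14238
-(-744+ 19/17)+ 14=756.88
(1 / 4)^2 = 1 / 16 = 0.06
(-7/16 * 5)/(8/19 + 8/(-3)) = 1995/2048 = 0.97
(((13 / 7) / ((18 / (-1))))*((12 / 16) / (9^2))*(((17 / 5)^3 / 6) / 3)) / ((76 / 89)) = -5684341 / 2326968000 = -0.00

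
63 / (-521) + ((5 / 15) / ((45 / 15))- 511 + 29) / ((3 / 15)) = -11298452 / 4689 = -2409.57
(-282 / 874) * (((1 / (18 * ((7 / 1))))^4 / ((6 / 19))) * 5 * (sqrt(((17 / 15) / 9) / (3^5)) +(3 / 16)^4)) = -47 * sqrt(85) / 939128522976 - 235 / 9380693016576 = -0.00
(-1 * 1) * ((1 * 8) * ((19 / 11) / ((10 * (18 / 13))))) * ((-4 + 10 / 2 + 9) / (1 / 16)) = -15808 / 99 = -159.68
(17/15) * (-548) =-9316/15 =-621.07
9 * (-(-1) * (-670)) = -6030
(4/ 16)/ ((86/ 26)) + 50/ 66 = 4729/ 5676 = 0.83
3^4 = 81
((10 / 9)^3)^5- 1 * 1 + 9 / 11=10588217735810702 / 2264802453041139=4.68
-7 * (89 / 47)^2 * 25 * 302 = -189508.76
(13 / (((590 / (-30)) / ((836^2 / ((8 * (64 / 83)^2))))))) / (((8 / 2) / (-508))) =1490448879777 / 120832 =12334885.46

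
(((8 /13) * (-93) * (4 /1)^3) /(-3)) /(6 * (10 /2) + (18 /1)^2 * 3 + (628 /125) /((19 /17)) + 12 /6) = 4712000 /3892161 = 1.21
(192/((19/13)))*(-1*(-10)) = 24960/19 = 1313.68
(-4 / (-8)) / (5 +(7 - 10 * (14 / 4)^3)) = -2 / 1667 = -0.00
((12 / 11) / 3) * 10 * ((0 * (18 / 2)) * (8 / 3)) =0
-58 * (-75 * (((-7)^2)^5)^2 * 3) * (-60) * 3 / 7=-26776004790441512907000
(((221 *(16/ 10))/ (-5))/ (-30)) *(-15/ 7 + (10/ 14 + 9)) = 17.85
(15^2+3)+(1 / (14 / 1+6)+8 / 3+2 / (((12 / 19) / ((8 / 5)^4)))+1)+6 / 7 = 253.33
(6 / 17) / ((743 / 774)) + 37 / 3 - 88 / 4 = -352367 / 37893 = -9.30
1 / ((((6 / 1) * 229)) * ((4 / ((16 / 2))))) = 1 / 687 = 0.00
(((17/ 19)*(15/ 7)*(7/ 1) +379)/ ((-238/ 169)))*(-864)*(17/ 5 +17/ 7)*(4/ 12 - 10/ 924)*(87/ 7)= 14112757122048/ 2509045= 5624752.49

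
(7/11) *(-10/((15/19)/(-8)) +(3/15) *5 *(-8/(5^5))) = 6649832/103125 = 64.48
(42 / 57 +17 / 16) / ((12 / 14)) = 3829 / 1824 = 2.10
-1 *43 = -43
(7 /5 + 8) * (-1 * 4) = -37.60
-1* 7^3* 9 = -3087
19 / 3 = 6.33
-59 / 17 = -3.47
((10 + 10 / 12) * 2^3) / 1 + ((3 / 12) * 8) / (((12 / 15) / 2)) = 275 / 3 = 91.67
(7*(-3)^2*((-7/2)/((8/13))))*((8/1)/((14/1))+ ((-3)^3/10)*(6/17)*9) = 3900897/1360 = 2868.31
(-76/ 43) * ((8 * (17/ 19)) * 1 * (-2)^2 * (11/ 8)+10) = -87.26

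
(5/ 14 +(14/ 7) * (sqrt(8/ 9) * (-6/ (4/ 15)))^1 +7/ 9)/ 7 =143/ 882 - 30 * sqrt(2)/ 7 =-5.90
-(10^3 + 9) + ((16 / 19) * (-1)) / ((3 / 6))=-19203 / 19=-1010.68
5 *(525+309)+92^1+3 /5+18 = 21403 /5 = 4280.60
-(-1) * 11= 11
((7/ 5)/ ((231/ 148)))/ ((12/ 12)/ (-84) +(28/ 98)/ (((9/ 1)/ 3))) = 592/ 55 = 10.76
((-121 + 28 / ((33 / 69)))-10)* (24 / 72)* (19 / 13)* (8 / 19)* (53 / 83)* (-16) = 5406848 / 35607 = 151.85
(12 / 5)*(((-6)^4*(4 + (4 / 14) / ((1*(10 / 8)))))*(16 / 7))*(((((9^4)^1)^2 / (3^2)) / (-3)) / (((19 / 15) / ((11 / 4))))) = -484393387078656 / 4655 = -104058729769.85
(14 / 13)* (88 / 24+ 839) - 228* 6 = -17960 / 39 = -460.51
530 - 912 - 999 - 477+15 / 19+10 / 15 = -105823 / 57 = -1856.54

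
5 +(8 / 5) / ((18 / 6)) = 83 / 15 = 5.53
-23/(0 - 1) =23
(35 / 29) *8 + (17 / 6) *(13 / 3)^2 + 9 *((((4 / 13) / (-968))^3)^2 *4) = 11929457444129858265841391 / 189781589824023060884592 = 62.86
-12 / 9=-4 / 3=-1.33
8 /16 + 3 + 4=15 /2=7.50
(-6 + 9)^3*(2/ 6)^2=3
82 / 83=0.99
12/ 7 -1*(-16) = 17.71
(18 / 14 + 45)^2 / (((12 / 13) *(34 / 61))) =3468582 / 833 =4163.96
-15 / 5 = -3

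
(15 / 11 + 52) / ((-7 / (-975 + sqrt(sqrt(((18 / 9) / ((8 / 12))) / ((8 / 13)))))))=572325 / 77 - 587 * 78^(1 / 4) / 154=7421.46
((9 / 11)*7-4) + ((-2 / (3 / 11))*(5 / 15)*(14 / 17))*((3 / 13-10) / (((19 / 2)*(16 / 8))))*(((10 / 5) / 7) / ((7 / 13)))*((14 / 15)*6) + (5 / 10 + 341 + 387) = 234488263 / 319770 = 733.30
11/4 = 2.75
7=7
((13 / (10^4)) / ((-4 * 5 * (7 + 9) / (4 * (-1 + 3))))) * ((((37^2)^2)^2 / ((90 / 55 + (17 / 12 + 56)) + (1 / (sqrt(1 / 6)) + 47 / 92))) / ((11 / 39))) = -5555149400509257768687 / 816158878000000 + 93263695171017422337 * sqrt(6) / 816158878000000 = -6526549.03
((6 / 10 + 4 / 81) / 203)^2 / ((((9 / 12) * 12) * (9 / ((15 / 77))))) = 69169 / 2810519528355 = 0.00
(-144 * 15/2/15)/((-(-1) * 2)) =-36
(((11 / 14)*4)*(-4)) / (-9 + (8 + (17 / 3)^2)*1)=-99 / 245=-0.40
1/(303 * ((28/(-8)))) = -2/2121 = -0.00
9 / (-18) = -1 / 2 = -0.50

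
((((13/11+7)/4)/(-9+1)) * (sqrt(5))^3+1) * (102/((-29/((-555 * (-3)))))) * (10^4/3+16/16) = -566269830/29+63705355875 * sqrt(5)/2552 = 36292226.19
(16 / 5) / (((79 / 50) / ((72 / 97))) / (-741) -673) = -8536320 / 1795302463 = -0.00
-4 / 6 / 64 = -1 / 96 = -0.01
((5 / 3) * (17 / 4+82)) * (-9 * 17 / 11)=-87975 / 44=-1999.43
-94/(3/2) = -188/3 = -62.67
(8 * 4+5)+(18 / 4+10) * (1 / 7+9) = 1187 / 7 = 169.57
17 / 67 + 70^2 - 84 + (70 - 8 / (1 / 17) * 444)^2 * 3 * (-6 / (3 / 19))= -27785352593559 / 67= -414706755127.75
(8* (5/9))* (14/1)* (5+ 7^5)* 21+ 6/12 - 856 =43933649/2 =21966824.50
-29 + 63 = 34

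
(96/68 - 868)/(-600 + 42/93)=228346/157981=1.45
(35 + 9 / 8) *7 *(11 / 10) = 22253 / 80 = 278.16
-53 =-53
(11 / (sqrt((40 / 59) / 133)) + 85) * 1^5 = 85 + 11 * sqrt(78470) / 20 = 239.07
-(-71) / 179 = 71 / 179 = 0.40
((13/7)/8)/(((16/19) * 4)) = 247/3584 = 0.07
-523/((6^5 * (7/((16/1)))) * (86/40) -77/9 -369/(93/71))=-1459170/19597057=-0.07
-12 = -12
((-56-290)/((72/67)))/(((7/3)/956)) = -2770249/21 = -131916.62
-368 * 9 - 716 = -4028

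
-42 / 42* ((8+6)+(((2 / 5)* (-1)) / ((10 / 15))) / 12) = -279 / 20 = -13.95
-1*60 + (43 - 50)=-67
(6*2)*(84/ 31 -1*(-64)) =24816/ 31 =800.52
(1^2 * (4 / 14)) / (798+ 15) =2 / 5691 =0.00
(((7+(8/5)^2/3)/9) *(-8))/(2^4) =-589/1350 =-0.44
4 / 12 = 1 / 3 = 0.33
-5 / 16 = -0.31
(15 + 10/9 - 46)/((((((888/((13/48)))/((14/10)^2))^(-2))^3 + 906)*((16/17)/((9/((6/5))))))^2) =-4068372562312392358799709028337723139835744065945600000000000000000000000000/1759490544454870923548463570090587301894143971729769547821512544030877087248881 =-0.00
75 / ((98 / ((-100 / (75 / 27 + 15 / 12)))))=-27000 / 1421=-19.00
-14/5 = -2.80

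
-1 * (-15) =15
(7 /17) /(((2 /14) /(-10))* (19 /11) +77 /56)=21560 /70703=0.30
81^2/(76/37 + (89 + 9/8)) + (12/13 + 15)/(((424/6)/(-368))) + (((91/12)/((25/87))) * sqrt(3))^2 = 26037782467233/12532910000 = 2077.55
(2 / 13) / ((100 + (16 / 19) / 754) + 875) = 1102 / 6983933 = 0.00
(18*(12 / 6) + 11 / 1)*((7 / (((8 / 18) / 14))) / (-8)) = -20727 / 16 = -1295.44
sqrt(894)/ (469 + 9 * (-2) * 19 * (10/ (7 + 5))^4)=0.10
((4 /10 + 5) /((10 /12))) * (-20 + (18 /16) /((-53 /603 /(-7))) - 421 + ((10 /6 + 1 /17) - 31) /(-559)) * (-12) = 344012299263 /12591475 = 27321.05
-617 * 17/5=-2097.80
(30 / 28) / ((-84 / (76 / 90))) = -19 / 1764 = -0.01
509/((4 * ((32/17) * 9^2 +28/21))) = 25959/31376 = 0.83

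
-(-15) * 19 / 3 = 95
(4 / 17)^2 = 16 / 289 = 0.06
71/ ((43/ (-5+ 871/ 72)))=36281/ 3096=11.72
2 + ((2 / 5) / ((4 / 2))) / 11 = 111 / 55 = 2.02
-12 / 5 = -2.40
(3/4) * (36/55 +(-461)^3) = -16165409757/220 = -73479135.26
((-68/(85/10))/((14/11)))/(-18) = 22/63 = 0.35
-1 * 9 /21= -3 /7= -0.43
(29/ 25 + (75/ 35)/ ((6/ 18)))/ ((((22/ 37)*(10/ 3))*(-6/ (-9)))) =55278/ 9625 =5.74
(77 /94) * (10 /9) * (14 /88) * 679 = 166355 /1692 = 98.32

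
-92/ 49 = -1.88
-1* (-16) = 16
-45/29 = -1.55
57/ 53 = 1.08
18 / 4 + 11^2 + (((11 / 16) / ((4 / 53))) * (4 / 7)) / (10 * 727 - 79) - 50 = 75.50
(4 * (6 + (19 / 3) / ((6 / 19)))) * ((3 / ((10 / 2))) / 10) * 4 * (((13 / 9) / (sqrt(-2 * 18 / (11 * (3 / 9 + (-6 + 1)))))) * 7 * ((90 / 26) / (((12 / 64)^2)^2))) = 430309376 * sqrt(462) / 10935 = 845829.85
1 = 1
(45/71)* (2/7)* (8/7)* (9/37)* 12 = 77760/128723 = 0.60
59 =59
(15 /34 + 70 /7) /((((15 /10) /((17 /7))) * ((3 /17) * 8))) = 6035 /504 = 11.97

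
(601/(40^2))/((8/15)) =1803/2560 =0.70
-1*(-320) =320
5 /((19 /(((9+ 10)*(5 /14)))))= 25 /14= 1.79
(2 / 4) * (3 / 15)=1 / 10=0.10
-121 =-121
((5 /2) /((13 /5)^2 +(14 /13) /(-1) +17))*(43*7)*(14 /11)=3423875 /81092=42.22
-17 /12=-1.42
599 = 599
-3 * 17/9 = -5.67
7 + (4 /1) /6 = 23 /3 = 7.67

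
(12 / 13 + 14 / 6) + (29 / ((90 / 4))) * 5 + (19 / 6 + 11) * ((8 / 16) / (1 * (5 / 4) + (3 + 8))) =58930 / 5733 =10.28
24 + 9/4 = 105/4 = 26.25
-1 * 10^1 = -10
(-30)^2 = 900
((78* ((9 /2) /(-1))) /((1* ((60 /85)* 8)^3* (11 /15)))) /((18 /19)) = -6067555 /2162688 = -2.81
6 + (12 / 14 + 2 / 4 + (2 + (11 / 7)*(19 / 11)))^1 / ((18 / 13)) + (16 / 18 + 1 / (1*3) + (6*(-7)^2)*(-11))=-90227 / 28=-3222.39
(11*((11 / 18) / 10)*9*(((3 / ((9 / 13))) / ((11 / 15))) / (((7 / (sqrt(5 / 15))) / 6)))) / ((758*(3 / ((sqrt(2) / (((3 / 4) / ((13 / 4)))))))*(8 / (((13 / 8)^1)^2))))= 314171*sqrt(6) / 48900096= 0.02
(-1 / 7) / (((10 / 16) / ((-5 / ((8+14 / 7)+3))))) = 8 / 91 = 0.09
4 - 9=-5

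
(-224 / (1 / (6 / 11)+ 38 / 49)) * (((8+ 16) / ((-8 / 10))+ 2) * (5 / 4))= 2304960 / 767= 3005.16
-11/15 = -0.73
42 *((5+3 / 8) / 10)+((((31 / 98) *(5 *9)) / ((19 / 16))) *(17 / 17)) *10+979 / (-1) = -31153267 / 37240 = -836.55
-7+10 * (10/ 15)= -1/ 3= -0.33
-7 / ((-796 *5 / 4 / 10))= 14 / 199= 0.07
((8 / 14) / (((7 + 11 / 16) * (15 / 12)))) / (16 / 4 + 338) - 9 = -6625267 / 736155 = -9.00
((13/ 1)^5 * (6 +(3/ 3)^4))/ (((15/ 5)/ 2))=5198102/ 3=1732700.67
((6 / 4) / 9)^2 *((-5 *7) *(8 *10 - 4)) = -665 / 9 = -73.89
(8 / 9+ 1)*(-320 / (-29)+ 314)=53414 / 87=613.95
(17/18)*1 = 17/18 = 0.94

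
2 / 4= 1 / 2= 0.50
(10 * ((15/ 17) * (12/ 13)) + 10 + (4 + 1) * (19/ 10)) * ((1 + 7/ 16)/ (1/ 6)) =843111/ 3536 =238.44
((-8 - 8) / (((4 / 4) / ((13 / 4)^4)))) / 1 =-28561 / 16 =-1785.06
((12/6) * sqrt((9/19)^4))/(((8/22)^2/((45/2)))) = 441045/5776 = 76.36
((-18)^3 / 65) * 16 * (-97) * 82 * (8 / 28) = 1484407296 / 455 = 3262433.62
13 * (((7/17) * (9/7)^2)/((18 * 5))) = 117/1190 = 0.10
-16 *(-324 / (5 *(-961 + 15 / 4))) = -20736 / 19145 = -1.08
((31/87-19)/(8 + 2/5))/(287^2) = -4055/150488163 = -0.00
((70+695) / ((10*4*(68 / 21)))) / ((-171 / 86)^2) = 12943 / 8664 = 1.49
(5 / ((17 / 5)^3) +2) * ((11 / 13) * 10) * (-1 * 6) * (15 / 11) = -9405900 / 63869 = -147.27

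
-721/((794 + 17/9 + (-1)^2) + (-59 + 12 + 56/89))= -577521/601165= -0.96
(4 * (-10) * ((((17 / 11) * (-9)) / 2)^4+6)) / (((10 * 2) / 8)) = -549386817 / 14641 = -37523.86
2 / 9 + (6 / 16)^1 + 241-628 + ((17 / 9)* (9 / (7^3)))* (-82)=-9642971 / 24696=-390.47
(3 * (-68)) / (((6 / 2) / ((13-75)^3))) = 16206304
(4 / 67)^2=16 / 4489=0.00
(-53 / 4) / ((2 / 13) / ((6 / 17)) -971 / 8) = 0.11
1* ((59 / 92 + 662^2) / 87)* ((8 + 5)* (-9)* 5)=-7862108865 / 2668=-2946817.42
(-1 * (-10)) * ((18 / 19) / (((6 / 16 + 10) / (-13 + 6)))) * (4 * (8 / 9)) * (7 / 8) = -31360 / 1577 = -19.89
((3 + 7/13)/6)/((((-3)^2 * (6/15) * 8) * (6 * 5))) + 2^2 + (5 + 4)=438071/33696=13.00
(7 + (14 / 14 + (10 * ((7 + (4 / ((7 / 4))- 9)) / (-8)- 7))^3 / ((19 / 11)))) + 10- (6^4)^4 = -147081396646575443 / 52136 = -2821110109071.95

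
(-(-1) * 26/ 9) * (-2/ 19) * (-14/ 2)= 364/ 171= 2.13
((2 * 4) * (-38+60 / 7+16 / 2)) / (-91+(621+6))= -150 / 469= -0.32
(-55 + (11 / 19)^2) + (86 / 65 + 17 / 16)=-19627719 / 375440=-52.28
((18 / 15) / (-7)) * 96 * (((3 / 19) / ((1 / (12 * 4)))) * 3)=-248832 / 665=-374.18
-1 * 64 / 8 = -8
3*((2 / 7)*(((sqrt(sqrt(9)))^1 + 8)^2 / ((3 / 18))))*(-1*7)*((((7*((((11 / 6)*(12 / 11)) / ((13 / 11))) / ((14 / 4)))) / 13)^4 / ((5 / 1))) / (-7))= 0.45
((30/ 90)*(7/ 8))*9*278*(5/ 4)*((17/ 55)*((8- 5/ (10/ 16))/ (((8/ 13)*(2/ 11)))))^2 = 0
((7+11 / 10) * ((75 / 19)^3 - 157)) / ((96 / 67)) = -296218323 / 548720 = -539.84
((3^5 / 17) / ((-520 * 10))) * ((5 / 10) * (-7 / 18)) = 189 / 353600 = 0.00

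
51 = 51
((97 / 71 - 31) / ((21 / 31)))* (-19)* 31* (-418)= -16058279248 / 1491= -10770140.34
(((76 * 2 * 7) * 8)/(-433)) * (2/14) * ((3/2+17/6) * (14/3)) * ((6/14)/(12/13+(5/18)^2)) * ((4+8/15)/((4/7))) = -1760758272/9121145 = -193.04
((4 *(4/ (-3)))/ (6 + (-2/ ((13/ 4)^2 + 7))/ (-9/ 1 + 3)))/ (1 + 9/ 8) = -0.42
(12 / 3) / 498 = 0.01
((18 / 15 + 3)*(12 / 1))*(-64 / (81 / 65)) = -23296 / 9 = -2588.44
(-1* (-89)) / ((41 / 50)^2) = 222500 / 1681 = 132.36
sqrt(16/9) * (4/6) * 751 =6008/9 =667.56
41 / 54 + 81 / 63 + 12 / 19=19223 / 7182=2.68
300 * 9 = 2700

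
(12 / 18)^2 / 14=2 / 63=0.03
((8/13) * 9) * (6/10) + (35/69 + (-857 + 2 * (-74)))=-4490246/4485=-1001.17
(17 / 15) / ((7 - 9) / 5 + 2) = 17 / 24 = 0.71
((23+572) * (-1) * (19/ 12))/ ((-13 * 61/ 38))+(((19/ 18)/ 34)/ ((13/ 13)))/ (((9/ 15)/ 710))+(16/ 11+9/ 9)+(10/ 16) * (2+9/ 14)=38559667193/ 448431984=85.99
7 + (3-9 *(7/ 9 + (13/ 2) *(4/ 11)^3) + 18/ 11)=2427/ 1331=1.82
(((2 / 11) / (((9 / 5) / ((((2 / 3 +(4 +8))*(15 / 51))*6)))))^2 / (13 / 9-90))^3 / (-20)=150546819200000000000 / 15781639978034547871898853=0.00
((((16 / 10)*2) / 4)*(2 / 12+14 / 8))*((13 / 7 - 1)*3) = 138 / 35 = 3.94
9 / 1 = 9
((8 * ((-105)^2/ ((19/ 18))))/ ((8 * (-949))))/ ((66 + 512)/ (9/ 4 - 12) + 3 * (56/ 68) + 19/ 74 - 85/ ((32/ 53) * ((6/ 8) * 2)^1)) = 5991602400/ 81881379947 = 0.07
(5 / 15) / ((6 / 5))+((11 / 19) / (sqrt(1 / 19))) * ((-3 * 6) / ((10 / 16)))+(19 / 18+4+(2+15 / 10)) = -63.85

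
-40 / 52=-10 / 13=-0.77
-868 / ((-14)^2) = -31 / 7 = -4.43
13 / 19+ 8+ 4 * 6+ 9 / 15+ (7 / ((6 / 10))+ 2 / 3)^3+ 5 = 4910234 / 2565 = 1914.32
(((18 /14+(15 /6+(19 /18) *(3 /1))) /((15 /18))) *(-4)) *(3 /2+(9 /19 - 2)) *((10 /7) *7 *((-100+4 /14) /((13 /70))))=-8152640 /1729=-4715.23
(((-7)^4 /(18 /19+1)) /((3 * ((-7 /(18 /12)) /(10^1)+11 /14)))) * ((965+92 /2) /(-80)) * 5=-1614228315 /19832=-81395.13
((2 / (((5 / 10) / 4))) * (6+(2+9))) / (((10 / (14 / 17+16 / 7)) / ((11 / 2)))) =3256 / 7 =465.14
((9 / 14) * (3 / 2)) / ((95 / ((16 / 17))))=108 / 11305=0.01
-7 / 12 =-0.58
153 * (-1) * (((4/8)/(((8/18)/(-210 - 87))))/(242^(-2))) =5987715129/2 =2993857564.50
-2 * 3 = -6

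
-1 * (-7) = 7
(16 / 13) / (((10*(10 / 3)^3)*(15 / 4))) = 36 / 40625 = 0.00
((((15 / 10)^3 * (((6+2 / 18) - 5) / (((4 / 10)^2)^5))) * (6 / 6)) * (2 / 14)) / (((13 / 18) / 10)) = 6591796875 / 93184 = 70739.58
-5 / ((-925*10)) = 1 / 1850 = 0.00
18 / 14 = 1.29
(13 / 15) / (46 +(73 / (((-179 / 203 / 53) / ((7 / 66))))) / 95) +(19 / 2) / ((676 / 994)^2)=216715085577369 / 10539998581528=20.56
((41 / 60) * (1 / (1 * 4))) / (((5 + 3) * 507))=41 / 973440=0.00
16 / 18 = 0.89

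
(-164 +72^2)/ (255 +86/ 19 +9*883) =23845/ 38981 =0.61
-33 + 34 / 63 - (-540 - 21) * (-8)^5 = -1158121469 / 63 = -18382880.46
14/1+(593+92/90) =27361/45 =608.02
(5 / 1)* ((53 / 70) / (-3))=-53 / 42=-1.26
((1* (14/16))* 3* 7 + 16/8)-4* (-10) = 483/8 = 60.38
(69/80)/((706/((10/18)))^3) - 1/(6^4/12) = -12668248801/1368170932608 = -0.01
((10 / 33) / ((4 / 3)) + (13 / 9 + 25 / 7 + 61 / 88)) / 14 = 32911 / 77616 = 0.42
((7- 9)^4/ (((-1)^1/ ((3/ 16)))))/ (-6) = 1/ 2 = 0.50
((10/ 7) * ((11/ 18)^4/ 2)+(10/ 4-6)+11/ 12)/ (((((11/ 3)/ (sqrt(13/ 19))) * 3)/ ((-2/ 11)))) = 1825111 * sqrt(247)/ 844689384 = 0.03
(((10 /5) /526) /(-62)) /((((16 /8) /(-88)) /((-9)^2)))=1782 /8153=0.22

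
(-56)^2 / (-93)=-3136 / 93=-33.72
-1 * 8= -8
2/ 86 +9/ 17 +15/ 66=12543/ 16082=0.78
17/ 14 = 1.21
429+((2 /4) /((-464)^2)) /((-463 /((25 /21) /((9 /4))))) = 429.00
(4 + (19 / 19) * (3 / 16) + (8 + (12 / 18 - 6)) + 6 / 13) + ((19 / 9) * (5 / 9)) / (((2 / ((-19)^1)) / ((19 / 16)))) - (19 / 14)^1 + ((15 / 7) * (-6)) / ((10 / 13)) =-5657819 / 235872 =-23.99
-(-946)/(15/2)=1892/15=126.13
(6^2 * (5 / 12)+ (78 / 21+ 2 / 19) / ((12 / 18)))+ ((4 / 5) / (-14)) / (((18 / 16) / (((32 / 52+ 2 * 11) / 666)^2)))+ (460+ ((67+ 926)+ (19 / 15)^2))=91929963307867 / 62311301325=1475.33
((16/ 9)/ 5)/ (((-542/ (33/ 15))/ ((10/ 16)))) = -11/ 12195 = -0.00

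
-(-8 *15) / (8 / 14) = 210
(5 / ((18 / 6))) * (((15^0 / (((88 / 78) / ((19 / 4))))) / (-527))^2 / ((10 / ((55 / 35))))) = 183027 / 10949188096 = 0.00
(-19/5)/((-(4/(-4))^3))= -19/5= -3.80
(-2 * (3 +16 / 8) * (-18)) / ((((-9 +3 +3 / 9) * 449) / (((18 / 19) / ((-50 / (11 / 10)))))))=5346 / 3625675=0.00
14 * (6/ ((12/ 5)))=35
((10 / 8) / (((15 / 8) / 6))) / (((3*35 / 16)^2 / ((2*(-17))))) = -34816 / 11025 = -3.16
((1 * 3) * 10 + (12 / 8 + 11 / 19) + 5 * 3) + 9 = 2131 / 38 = 56.08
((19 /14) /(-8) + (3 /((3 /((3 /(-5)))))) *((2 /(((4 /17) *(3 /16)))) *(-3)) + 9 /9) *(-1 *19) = -877059 /560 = -1566.18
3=3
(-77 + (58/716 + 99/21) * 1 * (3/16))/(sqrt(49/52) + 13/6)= -1547029887/35204288 + 27462069 * sqrt(13)/5029184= -24.26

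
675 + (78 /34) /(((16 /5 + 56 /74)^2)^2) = 1098200875641325 /1626941700864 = 675.01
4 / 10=2 / 5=0.40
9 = 9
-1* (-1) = 1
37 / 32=1.16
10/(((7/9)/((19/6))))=285/7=40.71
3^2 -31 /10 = 5.90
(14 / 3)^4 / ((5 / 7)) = 268912 / 405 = 663.98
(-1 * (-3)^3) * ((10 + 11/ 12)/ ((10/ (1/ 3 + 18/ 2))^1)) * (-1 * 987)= -2715237/ 10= -271523.70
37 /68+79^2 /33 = 425609 /2244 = 189.67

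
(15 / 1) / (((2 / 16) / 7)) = 840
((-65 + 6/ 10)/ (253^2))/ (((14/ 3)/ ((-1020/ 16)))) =153/ 11132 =0.01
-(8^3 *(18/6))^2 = -2359296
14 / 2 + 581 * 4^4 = 148743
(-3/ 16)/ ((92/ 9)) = -0.02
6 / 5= 1.20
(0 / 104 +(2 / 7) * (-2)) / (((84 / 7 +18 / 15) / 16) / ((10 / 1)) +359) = -1600 / 1005431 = -0.00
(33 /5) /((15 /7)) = 77 /25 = 3.08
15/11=1.36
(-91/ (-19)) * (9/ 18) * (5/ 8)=455/ 304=1.50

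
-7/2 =-3.50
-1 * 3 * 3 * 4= -36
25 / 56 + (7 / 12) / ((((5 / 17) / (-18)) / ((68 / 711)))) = -196951 / 66360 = -2.97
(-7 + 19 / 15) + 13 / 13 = -71 / 15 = -4.73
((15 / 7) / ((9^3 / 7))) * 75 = 125 / 81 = 1.54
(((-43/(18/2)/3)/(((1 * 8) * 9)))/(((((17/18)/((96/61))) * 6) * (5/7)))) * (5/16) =-301/111996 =-0.00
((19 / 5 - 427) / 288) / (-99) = 529 / 35640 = 0.01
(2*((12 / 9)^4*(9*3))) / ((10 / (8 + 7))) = 256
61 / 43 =1.42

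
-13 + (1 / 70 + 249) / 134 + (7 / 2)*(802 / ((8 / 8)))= 26225151 / 9380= 2795.86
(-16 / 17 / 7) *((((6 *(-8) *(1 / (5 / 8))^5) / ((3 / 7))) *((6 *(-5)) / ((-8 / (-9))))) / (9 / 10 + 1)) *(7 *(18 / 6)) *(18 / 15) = -14269022208 / 201875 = -70682.46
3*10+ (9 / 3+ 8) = 41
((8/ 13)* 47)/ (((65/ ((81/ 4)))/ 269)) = 2048166/ 845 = 2423.87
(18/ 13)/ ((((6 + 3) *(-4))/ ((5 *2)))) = -5/ 13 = -0.38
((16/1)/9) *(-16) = -28.44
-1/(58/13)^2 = -0.05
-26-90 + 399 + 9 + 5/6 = 1757/6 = 292.83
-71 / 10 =-7.10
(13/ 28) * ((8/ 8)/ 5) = 13/ 140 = 0.09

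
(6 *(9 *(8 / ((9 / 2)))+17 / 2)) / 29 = 147 / 29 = 5.07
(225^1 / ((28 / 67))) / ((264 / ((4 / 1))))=5025 / 616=8.16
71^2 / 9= 5041 / 9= 560.11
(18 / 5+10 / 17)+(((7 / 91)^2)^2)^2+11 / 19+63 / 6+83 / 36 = 833414947358699 / 47426584118940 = 17.57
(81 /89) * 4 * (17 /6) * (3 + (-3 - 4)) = -3672 /89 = -41.26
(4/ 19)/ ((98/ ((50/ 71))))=100/ 66101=0.00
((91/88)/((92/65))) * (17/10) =20111/16192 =1.24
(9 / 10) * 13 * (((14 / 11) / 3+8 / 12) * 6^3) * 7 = 1061424 / 55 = 19298.62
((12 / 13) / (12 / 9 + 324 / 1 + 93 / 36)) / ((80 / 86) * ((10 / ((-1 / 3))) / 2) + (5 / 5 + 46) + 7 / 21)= 9288 / 110136715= 0.00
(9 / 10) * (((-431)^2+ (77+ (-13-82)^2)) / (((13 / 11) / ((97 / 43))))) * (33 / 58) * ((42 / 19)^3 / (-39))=-381256167853638 / 7227431185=-52751.27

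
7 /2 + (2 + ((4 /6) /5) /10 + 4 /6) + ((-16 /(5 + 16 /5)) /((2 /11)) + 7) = 5019 /2050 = 2.45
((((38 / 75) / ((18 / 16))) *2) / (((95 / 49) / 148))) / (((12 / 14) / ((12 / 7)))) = 464128 / 3375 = 137.52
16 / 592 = 1 / 37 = 0.03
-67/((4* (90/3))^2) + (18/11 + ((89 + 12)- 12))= 14356063/158400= 90.63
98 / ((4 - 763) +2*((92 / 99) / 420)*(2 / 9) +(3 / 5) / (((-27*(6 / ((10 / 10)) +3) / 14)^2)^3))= -2589424137977035590 / 20054799737582155321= -0.13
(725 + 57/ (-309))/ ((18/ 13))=485264/ 927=523.48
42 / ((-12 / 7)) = -49 / 2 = -24.50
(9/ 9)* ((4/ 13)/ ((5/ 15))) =0.92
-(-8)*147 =1176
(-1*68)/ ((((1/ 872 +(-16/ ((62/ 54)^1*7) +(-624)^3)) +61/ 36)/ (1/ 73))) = 115805088/ 30206148831443173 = 0.00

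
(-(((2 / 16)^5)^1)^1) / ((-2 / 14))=7 / 32768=0.00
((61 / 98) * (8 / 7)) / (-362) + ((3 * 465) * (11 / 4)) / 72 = 53.28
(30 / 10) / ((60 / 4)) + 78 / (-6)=-12.80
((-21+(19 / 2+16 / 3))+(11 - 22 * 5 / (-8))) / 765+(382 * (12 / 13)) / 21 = 14047333 / 835380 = 16.82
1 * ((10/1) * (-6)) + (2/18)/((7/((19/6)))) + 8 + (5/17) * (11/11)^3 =-51.66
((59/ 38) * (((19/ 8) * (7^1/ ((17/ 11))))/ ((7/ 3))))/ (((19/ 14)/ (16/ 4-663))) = -8981511/ 2584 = -3475.82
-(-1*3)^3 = 27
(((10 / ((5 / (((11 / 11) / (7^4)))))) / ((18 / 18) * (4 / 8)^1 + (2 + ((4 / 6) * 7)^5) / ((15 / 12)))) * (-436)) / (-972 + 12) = 8829 / 41371102780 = 0.00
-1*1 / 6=-1 / 6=-0.17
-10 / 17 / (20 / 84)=-42 / 17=-2.47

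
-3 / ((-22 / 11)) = 3 / 2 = 1.50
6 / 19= 0.32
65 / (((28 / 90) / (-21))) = -8775 / 2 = -4387.50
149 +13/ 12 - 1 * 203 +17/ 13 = -8051/ 156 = -51.61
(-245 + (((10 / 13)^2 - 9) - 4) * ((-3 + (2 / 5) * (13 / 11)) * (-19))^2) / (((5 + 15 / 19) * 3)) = -140139968029 / 84352125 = -1661.37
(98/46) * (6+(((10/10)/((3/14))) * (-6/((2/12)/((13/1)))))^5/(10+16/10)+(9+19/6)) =-36521660014783701751/4002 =-9125852077657096.89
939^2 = 881721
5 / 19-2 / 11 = 17 / 209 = 0.08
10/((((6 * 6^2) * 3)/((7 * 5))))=175/324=0.54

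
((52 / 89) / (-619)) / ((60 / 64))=-832 / 826365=-0.00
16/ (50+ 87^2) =16/ 7619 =0.00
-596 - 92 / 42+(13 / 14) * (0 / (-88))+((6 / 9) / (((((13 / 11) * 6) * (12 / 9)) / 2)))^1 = -108845 / 182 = -598.05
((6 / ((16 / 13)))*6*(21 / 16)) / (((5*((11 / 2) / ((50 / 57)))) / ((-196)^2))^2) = 2518065076800 / 43681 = 57646690.25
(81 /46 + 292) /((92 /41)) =554033 /4232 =130.92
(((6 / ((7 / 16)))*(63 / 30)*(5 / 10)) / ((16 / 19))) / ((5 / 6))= 513 / 25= 20.52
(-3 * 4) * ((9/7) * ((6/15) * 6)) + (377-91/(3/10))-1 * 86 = -5183/105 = -49.36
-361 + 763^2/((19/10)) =5814831/19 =306043.74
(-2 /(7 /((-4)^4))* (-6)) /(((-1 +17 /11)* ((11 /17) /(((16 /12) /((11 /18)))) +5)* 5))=2297856 /75635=30.38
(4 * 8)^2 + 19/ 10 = 10259/ 10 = 1025.90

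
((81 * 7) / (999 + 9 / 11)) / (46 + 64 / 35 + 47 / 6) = 72765 / 7141979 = 0.01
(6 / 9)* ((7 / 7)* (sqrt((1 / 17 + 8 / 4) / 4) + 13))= sqrt(595) / 51 + 26 / 3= 9.14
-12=-12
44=44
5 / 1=5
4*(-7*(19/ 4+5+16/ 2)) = -497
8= 8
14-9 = 5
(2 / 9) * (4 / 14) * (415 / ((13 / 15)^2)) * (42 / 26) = 124500 / 2197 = 56.67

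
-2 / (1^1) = -2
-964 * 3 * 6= -17352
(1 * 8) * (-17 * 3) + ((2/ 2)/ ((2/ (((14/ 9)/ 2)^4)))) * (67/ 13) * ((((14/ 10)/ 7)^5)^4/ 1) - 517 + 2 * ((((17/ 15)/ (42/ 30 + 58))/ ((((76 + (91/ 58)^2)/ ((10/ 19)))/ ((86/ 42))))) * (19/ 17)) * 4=-925.00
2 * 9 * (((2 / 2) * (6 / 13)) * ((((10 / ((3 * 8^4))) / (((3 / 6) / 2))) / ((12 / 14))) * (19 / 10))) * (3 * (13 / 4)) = 1197 / 2048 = 0.58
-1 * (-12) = 12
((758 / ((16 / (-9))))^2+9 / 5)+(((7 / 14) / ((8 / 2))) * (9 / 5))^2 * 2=290876067 / 1600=181797.54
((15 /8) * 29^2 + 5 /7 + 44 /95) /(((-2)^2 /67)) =562481013 /21280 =26432.38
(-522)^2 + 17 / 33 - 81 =8989316 / 33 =272403.52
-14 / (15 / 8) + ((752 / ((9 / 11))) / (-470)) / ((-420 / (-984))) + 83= 111749 / 1575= 70.95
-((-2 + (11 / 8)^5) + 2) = -4.91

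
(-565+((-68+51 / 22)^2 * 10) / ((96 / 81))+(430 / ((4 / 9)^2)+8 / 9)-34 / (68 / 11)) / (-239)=-2648970239 / 16657344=-159.03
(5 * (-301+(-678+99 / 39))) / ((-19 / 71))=4506370 / 247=18244.41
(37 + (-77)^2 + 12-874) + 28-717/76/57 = 5131.83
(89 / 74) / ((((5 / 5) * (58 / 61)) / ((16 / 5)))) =21716 / 5365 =4.05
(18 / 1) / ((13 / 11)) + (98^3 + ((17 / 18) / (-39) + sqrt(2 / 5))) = sqrt(10) / 5 + 660727459 / 702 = 941207.84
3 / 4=0.75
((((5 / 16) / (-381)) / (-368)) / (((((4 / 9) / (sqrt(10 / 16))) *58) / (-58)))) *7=-105 *sqrt(10) / 11964416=-0.00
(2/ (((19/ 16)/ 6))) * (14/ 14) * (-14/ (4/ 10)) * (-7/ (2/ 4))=94080/ 19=4951.58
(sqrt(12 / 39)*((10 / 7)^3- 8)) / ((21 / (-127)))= 442976*sqrt(13) / 93639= 17.06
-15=-15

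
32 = 32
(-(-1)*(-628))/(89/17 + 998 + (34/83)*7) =-886108/1419611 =-0.62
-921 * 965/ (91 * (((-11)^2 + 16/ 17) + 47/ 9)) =-76.80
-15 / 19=-0.79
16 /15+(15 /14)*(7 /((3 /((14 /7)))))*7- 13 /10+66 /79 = 84377 /2370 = 35.60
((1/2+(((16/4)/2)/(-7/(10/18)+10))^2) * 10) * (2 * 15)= 55350/169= 327.51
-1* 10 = -10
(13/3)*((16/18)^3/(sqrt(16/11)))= 1664*sqrt(11)/2187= 2.52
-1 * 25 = -25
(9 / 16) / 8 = 9 / 128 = 0.07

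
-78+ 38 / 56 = -2165 / 28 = -77.32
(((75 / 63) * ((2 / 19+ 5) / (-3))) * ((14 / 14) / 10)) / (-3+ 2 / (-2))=485 / 9576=0.05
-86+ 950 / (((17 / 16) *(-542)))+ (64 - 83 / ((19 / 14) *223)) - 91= -2243298601 / 19519859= -114.92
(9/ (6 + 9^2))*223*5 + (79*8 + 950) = 49223/ 29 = 1697.34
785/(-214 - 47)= -785/261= -3.01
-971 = -971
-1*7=-7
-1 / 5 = -0.20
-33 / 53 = -0.62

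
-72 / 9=-8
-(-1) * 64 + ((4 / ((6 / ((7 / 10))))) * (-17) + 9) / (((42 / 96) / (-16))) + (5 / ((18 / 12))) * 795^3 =175860958874 / 105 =1674866274.99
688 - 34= 654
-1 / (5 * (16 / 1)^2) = -1 / 1280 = -0.00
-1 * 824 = -824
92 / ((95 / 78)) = 7176 / 95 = 75.54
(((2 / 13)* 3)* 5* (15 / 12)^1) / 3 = 25 / 26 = 0.96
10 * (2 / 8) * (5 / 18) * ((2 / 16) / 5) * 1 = 5 / 288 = 0.02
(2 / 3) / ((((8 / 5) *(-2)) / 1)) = -5 / 24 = -0.21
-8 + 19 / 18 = -125 / 18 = -6.94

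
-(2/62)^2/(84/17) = -17/80724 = -0.00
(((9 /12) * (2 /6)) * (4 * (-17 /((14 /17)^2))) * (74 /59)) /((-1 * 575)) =181781 /3324650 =0.05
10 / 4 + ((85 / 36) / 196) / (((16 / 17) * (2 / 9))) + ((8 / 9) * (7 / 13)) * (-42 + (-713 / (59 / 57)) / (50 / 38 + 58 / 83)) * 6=-5172766778657 / 4702569984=-1099.99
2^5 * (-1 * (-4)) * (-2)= -256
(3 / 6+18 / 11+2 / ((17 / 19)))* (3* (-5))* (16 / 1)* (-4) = 784800 / 187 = 4196.79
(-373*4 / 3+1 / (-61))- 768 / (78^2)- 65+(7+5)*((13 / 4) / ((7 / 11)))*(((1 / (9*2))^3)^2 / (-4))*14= -562.48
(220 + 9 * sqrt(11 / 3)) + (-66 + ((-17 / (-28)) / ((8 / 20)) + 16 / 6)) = 3 * sqrt(33) + 26575 / 168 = 175.42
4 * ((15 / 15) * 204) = 816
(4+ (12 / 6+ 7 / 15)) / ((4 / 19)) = 1843 / 60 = 30.72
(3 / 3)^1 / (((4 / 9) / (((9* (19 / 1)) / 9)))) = 42.75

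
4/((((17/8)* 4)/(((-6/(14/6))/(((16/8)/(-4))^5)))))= 4608/119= 38.72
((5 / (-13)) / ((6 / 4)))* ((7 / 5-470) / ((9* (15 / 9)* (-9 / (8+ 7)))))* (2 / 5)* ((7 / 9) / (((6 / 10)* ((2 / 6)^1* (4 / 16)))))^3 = -1714451200 / 85293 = -20100.73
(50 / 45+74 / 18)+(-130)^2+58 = 16963.22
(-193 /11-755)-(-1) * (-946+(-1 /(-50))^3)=-1718.55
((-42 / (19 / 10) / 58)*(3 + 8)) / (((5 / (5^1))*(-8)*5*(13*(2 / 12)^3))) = 12474 / 7163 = 1.74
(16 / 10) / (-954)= -4 / 2385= -0.00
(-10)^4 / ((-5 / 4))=-8000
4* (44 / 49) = 176 / 49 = 3.59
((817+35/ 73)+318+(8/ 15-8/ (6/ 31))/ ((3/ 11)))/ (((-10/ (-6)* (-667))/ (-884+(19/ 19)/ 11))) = 10496347974/ 13390025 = 783.89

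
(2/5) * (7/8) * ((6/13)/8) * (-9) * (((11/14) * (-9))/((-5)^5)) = -2673/6500000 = -0.00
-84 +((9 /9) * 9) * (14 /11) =-798 /11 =-72.55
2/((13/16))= 32/13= 2.46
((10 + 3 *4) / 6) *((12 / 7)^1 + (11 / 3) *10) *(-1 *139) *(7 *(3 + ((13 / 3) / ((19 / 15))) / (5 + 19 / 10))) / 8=-59835.26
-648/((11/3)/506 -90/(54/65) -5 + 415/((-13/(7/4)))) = 258336/67451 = 3.83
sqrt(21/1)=sqrt(21)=4.58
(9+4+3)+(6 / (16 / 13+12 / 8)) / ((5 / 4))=6304 / 355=17.76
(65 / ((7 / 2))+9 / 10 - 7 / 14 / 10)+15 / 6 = 21.92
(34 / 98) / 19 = 17 / 931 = 0.02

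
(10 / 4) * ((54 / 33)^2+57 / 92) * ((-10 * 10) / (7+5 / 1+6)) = -1529375 / 33396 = -45.80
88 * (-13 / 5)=-1144 / 5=-228.80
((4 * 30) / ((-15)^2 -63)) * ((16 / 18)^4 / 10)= 8192 / 177147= 0.05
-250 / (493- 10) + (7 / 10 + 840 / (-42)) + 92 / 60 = -88313 / 4830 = -18.28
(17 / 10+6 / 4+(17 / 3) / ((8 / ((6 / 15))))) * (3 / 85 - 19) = -84227 / 1275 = -66.06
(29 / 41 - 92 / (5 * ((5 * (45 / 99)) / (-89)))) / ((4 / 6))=11089239 / 10250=1081.88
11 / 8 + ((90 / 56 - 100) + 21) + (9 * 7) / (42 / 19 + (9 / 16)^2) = -51.09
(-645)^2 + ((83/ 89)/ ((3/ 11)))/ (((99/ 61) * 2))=1999421213/ 4806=416026.05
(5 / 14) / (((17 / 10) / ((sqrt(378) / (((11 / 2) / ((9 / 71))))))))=1350 * sqrt(42) / 92939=0.09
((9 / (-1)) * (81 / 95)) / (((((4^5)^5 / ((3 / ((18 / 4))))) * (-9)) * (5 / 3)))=81 / 267401227875123200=0.00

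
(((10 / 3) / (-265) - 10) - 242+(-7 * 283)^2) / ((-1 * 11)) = -623933329 / 1749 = -356737.18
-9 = -9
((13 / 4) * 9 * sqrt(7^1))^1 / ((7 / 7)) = 77.39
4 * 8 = 32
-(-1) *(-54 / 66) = -9 / 11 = -0.82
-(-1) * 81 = 81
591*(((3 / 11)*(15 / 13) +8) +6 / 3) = 871725 / 143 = 6095.98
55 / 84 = 0.65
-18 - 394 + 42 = -370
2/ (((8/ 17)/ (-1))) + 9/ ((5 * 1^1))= -49/ 20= -2.45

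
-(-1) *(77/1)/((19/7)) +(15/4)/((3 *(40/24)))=2213/76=29.12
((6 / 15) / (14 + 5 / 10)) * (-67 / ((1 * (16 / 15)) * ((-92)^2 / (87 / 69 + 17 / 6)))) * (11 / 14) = -416405 / 632294656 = -0.00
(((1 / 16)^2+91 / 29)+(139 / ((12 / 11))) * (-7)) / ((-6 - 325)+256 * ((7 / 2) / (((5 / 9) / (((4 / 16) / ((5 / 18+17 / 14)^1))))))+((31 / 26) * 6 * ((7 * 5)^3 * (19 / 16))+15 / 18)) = -60473092615 / 24778573927184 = -0.00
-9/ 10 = -0.90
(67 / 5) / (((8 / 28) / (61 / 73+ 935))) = 16020102 / 365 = 43890.69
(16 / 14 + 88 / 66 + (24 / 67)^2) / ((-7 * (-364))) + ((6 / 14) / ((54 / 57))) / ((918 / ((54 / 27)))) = 110678125 / 55125306054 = 0.00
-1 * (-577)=577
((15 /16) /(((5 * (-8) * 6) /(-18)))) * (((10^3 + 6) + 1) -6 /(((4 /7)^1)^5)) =4186467 /65536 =63.88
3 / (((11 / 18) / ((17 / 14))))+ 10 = 1229 / 77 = 15.96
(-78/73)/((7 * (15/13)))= -338/2555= -0.13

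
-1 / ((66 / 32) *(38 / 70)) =-560 / 627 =-0.89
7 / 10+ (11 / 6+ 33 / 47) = 2281 / 705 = 3.24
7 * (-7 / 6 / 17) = -49 / 102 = -0.48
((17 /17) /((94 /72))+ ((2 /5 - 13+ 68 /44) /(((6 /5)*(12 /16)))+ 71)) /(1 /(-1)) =-276775 /4653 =-59.48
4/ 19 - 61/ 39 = -1003/ 741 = -1.35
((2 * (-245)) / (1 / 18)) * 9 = -79380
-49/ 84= -0.58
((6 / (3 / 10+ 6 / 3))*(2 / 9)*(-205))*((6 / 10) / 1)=-1640 / 23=-71.30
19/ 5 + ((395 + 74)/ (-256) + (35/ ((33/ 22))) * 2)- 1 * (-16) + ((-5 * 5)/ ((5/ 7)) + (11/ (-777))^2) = 22901004551/ 772773120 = 29.63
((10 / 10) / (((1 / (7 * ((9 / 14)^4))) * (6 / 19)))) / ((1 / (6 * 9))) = 1121931 / 5488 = 204.43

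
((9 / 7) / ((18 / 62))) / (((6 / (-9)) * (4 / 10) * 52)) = -465 / 1456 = -0.32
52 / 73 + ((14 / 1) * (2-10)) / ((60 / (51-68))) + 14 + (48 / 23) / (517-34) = 188344694 / 4054785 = 46.45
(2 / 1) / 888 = 1 / 444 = 0.00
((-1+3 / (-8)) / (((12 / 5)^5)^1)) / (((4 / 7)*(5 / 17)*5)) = -163625 / 7962624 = -0.02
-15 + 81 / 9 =-6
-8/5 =-1.60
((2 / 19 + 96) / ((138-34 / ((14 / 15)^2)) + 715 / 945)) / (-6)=-805266 / 5013625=-0.16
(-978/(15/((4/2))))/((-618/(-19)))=-6194/1545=-4.01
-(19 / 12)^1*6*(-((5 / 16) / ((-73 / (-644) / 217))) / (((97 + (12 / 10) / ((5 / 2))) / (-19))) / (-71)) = 1576532125 / 101047768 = 15.60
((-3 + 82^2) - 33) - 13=6675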